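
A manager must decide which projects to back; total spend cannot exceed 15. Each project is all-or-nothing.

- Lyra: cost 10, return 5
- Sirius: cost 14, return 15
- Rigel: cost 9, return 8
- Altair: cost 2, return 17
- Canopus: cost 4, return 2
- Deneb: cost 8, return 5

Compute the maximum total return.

27

Altair + Canopus + Deneb: cost 2 + 4 + 8 = 14 ≤ 15, return 17 + 2 + 5 = 24.
Rigel + Altair: cost 9 + 2 = 11 ≤ 15, return 8 + 17 = 25.
Rigel + Altair + Canopus: cost 9 + 2 + 4 = 15 ≤ 15, return 8 + 17 + 2 = 27.
Best is Rigel, Altair, and Canopus with total return 27.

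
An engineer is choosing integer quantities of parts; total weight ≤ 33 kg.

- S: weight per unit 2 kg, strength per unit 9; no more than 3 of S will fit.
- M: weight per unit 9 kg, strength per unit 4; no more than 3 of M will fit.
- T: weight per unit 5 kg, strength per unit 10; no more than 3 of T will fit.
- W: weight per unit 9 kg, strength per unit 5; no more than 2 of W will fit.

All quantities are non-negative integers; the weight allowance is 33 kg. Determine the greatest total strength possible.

This is a bounded integer knapsack.
3×S, 3×T, and 1×W: weight 30 ≤ 33, strength 3·9 + 3·10 + 1·5 = 62.
3×S, 1×M, and 3×T: weight 30 ≤ 33, strength 3·9 + 1·4 + 3·10 = 61.
Best is 62.

62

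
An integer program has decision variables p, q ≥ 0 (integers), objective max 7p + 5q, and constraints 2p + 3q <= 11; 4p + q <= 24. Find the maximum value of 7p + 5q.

(p,q)=(5,0): 2·5+3·0=10≤11, 4·5+1·0=20≤24, objective 35.
(p,q)=(4,1): 2·4+3·1=11≤11, 4·4+1·1=17≤24, objective 33.
(p,q)=(4,0): 2·4+3·0=8≤11, 4·4+1·0=16≤24, objective 28.
The best lattice point is (5,0), giving 35.

35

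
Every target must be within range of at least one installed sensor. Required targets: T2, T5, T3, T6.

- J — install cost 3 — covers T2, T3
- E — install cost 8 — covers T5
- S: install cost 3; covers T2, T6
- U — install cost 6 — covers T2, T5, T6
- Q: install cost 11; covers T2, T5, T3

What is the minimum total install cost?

9

This is a weighted set-cover instance.
The greedy cost-per-new-target heuristic would pick J, S, and U for 12, but a cheaper cover exists.
Choose J and U: together they cover T2, T5, T3, T6 — every target.
Total install cost: 3 + 6 = 9.
No cover costs less than 9.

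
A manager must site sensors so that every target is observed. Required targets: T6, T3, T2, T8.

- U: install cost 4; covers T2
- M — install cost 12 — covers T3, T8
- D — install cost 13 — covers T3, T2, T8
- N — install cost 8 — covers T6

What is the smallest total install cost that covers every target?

The greedy cost-per-new-target heuristic would pick U, M, and N for 24, but a cheaper cover exists.
Choose D and N: together they cover T6, T3, T2, T8 — every target.
Total install cost: 13 + 8 = 21.
No cover costs less than 21.

21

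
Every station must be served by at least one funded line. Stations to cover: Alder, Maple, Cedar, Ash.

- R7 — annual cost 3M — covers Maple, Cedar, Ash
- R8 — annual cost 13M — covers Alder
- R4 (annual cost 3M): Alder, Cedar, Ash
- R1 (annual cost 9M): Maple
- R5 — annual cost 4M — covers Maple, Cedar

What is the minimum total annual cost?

6

Choose R7 and R4: together they cover Alder, Maple, Cedar, Ash — every station.
Total annual cost: 3 + 3 = 6.
No cover costs less than 6.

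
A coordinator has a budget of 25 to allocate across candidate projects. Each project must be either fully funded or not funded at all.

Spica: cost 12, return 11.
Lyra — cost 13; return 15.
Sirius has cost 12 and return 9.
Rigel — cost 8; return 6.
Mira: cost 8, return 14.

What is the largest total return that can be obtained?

Take Lyra and Mira: cost 13 + 8 = 21 ≤ 25, return 15 + 14 = 29.
No other feasible combination does better.

29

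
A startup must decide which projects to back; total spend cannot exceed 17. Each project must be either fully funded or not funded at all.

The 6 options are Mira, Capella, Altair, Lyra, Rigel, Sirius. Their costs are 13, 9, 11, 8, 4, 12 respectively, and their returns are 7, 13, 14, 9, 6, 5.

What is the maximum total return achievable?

Treat it as a binary knapsack problem.
Capella + Lyra: cost 9 + 8 = 17 ≤ 17, return 13 + 9 = 22.
Altair + Rigel: cost 11 + 4 = 15 ≤ 17, return 14 + 6 = 20.
Capella + Rigel: cost 9 + 4 = 13 ≤ 17, return 13 + 6 = 19.
Best is Capella and Lyra with total return 22.

22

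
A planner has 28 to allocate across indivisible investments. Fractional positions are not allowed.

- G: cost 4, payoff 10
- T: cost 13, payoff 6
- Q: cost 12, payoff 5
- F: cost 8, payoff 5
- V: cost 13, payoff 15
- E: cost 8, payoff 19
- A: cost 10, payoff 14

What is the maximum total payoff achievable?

44

G + E + A: cost 4 + 8 + 10 = 22 ≤ 28, payoff 10 + 19 + 14 = 43.
G + V + E: cost 4 + 13 + 8 = 25 ≤ 28, payoff 10 + 15 + 19 = 44.
G + V + A: cost 4 + 13 + 10 = 27 ≤ 28, payoff 10 + 15 + 14 = 39.
Best is G, V, and E with total payoff 44.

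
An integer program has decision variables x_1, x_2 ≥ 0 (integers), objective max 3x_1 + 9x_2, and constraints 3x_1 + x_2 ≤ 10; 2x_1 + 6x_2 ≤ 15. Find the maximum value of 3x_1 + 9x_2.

(x_1,x_2)=(1,2): 3·1+1·2=5≤10, 2·1+6·2=14≤15, objective 21.
(x_1,x_2)=(0,2): 3·0+1·2=2≤10, 2·0+6·2=12≤15, objective 18.
No feasible integer point exceeds 21.

21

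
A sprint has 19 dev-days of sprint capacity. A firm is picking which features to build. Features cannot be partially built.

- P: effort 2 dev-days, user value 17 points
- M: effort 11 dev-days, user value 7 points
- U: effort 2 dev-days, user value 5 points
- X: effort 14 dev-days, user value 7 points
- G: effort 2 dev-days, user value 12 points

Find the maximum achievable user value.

41

This is an integer program with binary decision variables.
P + M + G: effort 2 + 11 + 2 = 15 ≤ 19, user value 17 + 7 + 12 = 36.
P + M + U + G: effort 2 + 11 + 2 + 2 = 17 ≤ 19, user value 17 + 7 + 5 + 12 = 41.
P + X + G: effort 2 + 14 + 2 = 18 ≤ 19, user value 17 + 7 + 12 = 36.
Best is P, M, U, and G with total user value 41.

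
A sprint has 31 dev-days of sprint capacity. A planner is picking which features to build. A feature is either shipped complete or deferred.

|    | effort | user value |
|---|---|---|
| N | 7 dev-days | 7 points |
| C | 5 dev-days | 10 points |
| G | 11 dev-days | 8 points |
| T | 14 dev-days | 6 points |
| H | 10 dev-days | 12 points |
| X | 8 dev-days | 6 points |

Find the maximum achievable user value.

35

N + C + G + X: effort 7 + 5 + 11 + 8 = 31 ≤ 31, user value 7 + 10 + 8 + 6 = 31.
N + C + H + X: effort 7 + 5 + 10 + 8 = 30 ≤ 31, user value 7 + 10 + 12 + 6 = 35.
Best is N, C, H, and X with total user value 35.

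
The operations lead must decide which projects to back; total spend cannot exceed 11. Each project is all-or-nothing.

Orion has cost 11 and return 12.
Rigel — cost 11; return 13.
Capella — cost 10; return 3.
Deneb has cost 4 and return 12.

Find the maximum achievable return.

13

Allowing fractional choices, the relaxed optimum would be about 20.3, but projects are indivisible.
Deneb: cost 4 ≤ 11, return 12.
Rigel: cost 11 ≤ 11, return 13.
Best is Rigel with total return 13.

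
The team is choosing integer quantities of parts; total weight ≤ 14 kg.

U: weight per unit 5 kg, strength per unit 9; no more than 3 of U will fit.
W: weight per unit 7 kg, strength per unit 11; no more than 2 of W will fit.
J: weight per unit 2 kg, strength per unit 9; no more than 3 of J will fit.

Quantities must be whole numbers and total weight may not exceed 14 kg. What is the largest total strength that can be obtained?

38

J has the best ratio (9/2); taking only J gives at most 3×9 = 27 (stopped by the supply cap of 3).
Mixing does better — 1×W and 3×J: weight 13 ≤ 14, strength 1·11 + 3·9 = 38.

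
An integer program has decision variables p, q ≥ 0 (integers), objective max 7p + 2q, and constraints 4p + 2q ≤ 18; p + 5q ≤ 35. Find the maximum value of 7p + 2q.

30

The continuous relaxation peaks at (4.5, 0) with value 31.50; rounding to a feasible lattice point costs some objective.
(p,q)=(4,1): 4·4+2·1=18≤18, 1·4+5·1=9≤35, objective 30.
(p,q)=(4,0): 4·4+2·0=16≤18, 1·4+5·0=4≤35, objective 28.
Maximum is 30 at (p,q)=(4,1).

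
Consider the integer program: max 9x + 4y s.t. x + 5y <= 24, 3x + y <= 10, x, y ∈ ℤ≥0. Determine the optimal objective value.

34

(x,y)=(2,4) is feasible, giving 34.
(x,y)=(2,3) is feasible, giving 30.
(x,y)=(1,4) is feasible, giving 25.
(x,y)=(1,3) is feasible, giving 21.
The best lattice point is (2,4), giving 34.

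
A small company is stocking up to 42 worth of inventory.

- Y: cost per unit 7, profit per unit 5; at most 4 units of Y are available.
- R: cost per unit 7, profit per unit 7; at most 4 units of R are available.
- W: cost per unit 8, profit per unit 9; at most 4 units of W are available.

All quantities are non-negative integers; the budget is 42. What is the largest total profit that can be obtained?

43

This is a bounded integer knapsack.
1×R and 4×W: cost 39 ≤ 42, profit 1·7 + 4·9 = 43.
2×R and 3×W: cost 38 ≤ 42, profit 2·7 + 3·9 = 41.
Best is 43.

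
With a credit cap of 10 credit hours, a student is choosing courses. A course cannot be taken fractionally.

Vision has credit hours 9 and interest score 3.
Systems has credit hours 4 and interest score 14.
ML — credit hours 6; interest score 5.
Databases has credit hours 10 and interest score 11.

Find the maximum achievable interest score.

19

Allowing fractional choices, the relaxed optimum would be about 20.6, but courses are indivisible.
Systems: credit hours 4 ≤ 10, interest score 14.
Databases: credit hours 10 ≤ 10, interest score 11.
Systems + ML: credit hours 4 + 6 = 10 ≤ 10, interest score 14 + 5 = 19.
Best is Systems and ML with total interest score 19.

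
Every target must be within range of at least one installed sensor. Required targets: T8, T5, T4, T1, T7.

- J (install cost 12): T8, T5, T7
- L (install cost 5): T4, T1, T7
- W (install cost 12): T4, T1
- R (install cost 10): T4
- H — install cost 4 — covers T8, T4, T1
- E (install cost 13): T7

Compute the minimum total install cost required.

Choose J and H: together they cover T8, T5, T4, T1, T7 — every target.
Total install cost: 12 + 4 = 16.

16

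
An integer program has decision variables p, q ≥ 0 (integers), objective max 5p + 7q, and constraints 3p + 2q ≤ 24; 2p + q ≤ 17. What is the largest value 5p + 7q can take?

84

(p,q)=(0,12) is feasible, giving 84.
(p,q)=(0,11) is feasible, giving 77.
Maximum is 84 at (p,q)=(0,12).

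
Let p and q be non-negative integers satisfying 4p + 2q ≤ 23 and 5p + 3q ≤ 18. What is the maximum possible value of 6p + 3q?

21

The continuous relaxation peaks at (3.6, 0) with value 21.60; rounding to a feasible lattice point costs some objective.
(p,q)=(3,1): 4·3+2·1=14≤23, 5·3+3·1=18≤18, objective 21.
(p,q)=(3,0): 4·3+2·0=12≤23, 5·3+3·0=15≤18, objective 18.
Maximum is 21 at (p,q)=(3,1).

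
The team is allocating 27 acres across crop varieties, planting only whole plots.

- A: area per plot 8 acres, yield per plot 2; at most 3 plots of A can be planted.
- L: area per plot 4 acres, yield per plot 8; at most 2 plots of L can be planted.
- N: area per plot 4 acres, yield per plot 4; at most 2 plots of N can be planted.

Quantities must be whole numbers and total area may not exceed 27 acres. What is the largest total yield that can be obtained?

26

1×A, 2×L, and 2×N: area 24 ≤ 27, yield 1·2 + 2·8 + 2·4 = 26.
2×L and 2×N: area 16 ≤ 27, yield 2·8 + 2·4 = 24.
Best is 26.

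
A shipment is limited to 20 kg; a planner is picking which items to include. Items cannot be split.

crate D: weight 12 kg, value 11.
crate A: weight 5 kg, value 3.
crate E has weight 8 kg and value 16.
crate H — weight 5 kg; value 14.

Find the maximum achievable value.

33

crate E + crate H: weight 8 + 5 = 13 ≤ 20, value 16 + 14 = 30.
crate A + crate E + crate H: weight 5 + 8 + 5 = 18 ≤ 20, value 3 + 16 + 14 = 33.
crate D + crate E: weight 12 + 8 = 20 ≤ 20, value 11 + 16 = 27.
Best is crate A, crate E, and crate H with total value 33.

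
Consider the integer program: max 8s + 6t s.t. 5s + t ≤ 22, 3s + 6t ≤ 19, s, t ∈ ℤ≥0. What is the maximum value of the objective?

The continuous relaxation peaks at (4.19, 1.07) with value 39.93; rounding to a feasible lattice point costs some objective.
(s,t)=(4,1): 5·4+1·1=21≤22, 3·4+6·1=18≤19, objective 38.
(s,t)=(4,0): 5·4+1·0=20≤22, 3·4+6·0=12≤19, objective 32.
The best lattice point is (4,1), giving 38.

38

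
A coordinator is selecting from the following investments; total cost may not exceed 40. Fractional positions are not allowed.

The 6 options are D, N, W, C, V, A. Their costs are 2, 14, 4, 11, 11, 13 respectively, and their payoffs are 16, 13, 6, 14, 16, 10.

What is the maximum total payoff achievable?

Treat it as a binary knapsack problem.
Take D, N, C, and V: cost 2 + 14 + 11 + 11 = 38 ≤ 40, payoff 16 + 13 + 14 + 16 = 59.
No other feasible combination does better.

59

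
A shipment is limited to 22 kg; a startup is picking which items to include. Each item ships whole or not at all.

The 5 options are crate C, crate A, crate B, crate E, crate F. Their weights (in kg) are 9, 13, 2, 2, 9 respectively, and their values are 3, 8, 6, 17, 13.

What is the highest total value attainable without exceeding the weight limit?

Allowing fractional choices, the relaxed optimum would be about 41.5, but items are indivisible.
crate B + crate E + crate F: weight 2 + 2 + 9 = 13 ≤ 22, value 6 + 17 + 13 = 36.
crate C + crate B + crate E + crate F: weight 9 + 2 + 2 + 9 = 22 ≤ 22, value 3 + 6 + 17 + 13 = 39.
crate C + crate E + crate F: weight 9 + 2 + 9 = 20 ≤ 22, value 3 + 17 + 13 = 33.
Best is crate C, crate B, crate E, and crate F with total value 39.

39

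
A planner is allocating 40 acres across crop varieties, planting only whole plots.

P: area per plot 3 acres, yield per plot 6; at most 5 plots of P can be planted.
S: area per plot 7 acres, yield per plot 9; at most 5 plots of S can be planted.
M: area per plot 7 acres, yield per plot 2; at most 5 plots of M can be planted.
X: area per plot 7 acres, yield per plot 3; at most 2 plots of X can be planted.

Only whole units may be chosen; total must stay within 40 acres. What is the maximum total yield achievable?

60

4×P and 4×S: area 40 ≤ 40, yield 4·6 + 4·9 = 60.
5×P and 3×S: area 36 ≤ 40, yield 5·6 + 3·9 = 57.
Best is 60.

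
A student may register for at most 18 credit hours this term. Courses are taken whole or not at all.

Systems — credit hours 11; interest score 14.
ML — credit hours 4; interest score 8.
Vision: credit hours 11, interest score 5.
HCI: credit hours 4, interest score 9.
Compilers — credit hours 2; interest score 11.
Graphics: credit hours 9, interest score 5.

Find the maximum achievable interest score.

Systems + HCI + Compilers: credit hours 11 + 4 + 2 = 17 ≤ 18, interest score 14 + 9 + 11 = 34.
Systems + ML + Compilers: credit hours 11 + 4 + 2 = 17 ≤ 18, interest score 14 + 8 + 11 = 33.
ML + HCI + Compilers: credit hours 4 + 4 + 2 = 10 ≤ 18, interest score 8 + 9 + 11 = 28.
Best is Systems, HCI, and Compilers with total interest score 34.

34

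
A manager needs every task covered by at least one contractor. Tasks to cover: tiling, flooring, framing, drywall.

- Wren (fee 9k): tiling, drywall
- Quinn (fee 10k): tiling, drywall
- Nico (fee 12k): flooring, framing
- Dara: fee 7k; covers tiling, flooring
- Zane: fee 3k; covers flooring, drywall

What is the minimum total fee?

The greedy cost-per-new-task heuristic would pick Zane, Dara, and Nico for 22, but a cheaper cover exists.
Choose Wren and Nico: together they cover tiling, flooring, framing, drywall — every task.
Total fee: 9 + 12 = 21.
No cover costs less than 21.

21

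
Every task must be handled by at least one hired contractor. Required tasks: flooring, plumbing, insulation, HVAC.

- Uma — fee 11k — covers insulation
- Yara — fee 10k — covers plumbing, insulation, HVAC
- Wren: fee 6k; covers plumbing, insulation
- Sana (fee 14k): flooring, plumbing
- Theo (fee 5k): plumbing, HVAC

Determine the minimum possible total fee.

24

The greedy cost-per-new-task heuristic would pick Theo, Wren, and Sana for 25, but a cheaper cover exists.
Choose Yara and Sana: together they cover flooring, plumbing, insulation, HVAC — every task.
Total fee: 10 + 14 = 24.
No cover costs less than 24.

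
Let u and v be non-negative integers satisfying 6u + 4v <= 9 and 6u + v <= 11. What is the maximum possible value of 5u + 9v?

(u,v)=(0,2) is feasible, giving 18.
(u,v)=(0,1) is feasible, giving 9.
No feasible integer point exceeds 18.

18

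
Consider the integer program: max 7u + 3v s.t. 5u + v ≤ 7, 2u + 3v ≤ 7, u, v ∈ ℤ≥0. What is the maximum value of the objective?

The continuous relaxation peaks at (1.08, 1.62) with value 12.38; rounding to a feasible lattice point costs some objective.
(u,v)=(1,1) is feasible, giving 10.
(u,v)=(1,0) is feasible, giving 7.
(u,v)=(0,2) is feasible, giving 6.
The best lattice point is (1,1), giving 10.

10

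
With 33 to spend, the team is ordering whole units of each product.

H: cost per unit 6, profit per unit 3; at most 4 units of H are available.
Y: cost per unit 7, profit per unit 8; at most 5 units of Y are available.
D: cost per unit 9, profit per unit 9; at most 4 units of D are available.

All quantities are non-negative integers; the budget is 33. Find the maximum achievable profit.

34

This is a bounded integer knapsack.
Y has the best ratio (8/7); taking only Y gives at most 4×8 = 32 (stopped by the cost limit).
Mixing does better — 2×Y and 2×D: cost 32 ≤ 33, profit 2·8 + 2·9 = 34.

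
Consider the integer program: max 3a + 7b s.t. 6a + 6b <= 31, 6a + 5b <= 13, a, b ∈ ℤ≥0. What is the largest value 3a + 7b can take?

(a,b)=(0,2): 6·0+6·2=12≤31, 6·0+5·2=10≤13, objective 14.
(a,b)=(1,1): 6·1+6·1=12≤31, 6·1+5·1=11≤13, objective 10.
(a,b)=(0,1): 6·0+6·1=6≤31, 6·0+5·1=5≤13, objective 7.
Maximum is 14 at (a,b)=(0,2).

14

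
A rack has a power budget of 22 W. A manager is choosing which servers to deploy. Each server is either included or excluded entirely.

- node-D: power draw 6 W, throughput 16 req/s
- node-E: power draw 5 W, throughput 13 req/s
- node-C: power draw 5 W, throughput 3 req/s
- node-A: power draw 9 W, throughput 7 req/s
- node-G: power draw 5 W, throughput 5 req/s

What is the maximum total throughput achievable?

37

node-D + node-E + node-A: power draw 6 + 5 + 9 = 20 ≤ 22, throughput 16 + 13 + 7 = 36.
node-D + node-E + node-C + node-G: power draw 6 + 5 + 5 + 5 = 21 ≤ 22, throughput 16 + 13 + 3 + 5 = 37.
Best is node-D, node-E, node-C, and node-G with total throughput 37.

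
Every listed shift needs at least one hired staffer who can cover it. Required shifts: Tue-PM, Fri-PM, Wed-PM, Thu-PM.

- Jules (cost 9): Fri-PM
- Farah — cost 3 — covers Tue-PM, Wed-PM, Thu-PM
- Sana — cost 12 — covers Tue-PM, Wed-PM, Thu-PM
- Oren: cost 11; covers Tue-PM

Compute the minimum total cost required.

Choose Jules and Farah: together they cover Tue-PM, Fri-PM, Wed-PM, Thu-PM — every shift.
Total cost: 9 + 3 = 12.

12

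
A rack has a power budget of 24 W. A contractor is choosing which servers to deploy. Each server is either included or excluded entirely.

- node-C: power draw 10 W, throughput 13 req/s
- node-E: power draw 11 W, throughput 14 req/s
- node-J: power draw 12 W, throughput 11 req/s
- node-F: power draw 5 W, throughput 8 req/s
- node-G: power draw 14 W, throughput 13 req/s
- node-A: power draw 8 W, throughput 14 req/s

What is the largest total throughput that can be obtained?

36

node-E + node-F + node-A: power draw 11 + 5 + 8 = 24 ≤ 24, throughput 14 + 8 + 14 = 36.
node-E + node-A: power draw 11 + 8 = 19 ≤ 24, throughput 14 + 14 = 28.
node-C + node-F + node-A: power draw 10 + 5 + 8 = 23 ≤ 24, throughput 13 + 8 + 14 = 35.
Best is node-E, node-F, and node-A with total throughput 36.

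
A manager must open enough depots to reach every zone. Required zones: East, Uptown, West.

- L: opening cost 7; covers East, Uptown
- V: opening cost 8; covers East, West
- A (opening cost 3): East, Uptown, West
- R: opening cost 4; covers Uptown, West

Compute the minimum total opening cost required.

3

This is an integer covering problem.
A alone covers East, Uptown, West — every zone.
Total opening cost: 3.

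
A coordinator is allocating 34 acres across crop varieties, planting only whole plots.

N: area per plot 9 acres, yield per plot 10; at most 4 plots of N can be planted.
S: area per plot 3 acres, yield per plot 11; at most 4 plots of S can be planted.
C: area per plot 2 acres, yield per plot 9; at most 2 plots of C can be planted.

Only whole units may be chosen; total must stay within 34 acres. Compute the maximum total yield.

82

2×N, 4×S, and 2×C: area 34 ≤ 34, yield 2·10 + 4·11 + 2·9 = 82.
2×N, 4×S, and 1×C: area 32 ≤ 34, yield 2·10 + 4·11 + 1·9 = 73.
Best is 82.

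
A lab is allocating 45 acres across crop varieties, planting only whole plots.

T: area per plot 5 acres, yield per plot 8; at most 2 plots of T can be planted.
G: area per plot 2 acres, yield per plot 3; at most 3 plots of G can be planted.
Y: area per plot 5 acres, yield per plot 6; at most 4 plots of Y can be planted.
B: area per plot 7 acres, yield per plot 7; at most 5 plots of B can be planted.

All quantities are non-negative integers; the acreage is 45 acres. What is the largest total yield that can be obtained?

57

Take 2×T, 3×G, 3×Y, and 2×B: area 45 ≤ 45, yield 2·8 + 3·3 + 3·6 + 2·7 = 57.
T has the best ratio (8/5) and is taken to its limit of 2; remaining capacity is filled optimally with the others.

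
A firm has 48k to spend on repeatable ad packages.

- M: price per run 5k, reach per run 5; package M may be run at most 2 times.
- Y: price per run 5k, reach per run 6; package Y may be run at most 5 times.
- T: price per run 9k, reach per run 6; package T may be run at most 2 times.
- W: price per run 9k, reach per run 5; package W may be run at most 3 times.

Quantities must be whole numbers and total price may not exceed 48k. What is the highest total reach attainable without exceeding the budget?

47

1×M, 5×Y, and 2×T: price 48 ≤ 48, reach 1·5 + 5·6 + 2·6 = 47.
1×M, 5×Y, 1×T, and 1×W: price 48 ≤ 48, reach 1·5 + 5·6 + 1·6 + 1·5 = 46.
Best is 47.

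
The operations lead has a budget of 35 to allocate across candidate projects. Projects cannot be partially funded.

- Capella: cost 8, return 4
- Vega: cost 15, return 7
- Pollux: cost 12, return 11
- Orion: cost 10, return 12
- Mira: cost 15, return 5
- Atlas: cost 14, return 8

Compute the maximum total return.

27

Pollux + Orion: cost 12 + 10 = 22 ≤ 35, return 11 + 12 = 23.
Capella + Orion + Atlas: cost 8 + 10 + 14 = 32 ≤ 35, return 4 + 12 + 8 = 24.
Capella + Pollux + Orion: cost 8 + 12 + 10 = 30 ≤ 35, return 4 + 11 + 12 = 27.
Best is Capella, Pollux, and Orion with total return 27.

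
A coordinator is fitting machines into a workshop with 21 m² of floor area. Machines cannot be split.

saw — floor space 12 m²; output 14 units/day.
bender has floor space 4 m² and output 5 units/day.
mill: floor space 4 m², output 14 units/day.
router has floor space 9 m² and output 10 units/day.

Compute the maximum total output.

33

Allowing fractional choices, the relaxed optimum would be about 34.1, but machines are indivisible.
saw + bender + mill: floor space 12 + 4 + 4 = 20 ≤ 21, output 14 + 5 + 14 = 33.
bender + mill + router: floor space 4 + 4 + 9 = 17 ≤ 21, output 5 + 14 + 10 = 29.
Best is saw, bender, and mill with total output 33.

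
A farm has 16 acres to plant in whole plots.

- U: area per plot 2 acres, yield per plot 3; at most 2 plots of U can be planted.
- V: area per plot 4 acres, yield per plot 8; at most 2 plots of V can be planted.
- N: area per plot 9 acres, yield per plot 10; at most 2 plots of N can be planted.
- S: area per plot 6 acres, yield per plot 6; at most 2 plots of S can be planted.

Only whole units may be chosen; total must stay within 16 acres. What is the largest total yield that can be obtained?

25

1×U, 2×V, and 1×S: area 16 ≤ 16, yield 1·3 + 2·8 + 1·6 = 25.
2×V and 1×S: area 14 ≤ 16, yield 2·8 + 1·6 = 22.
Best is 25.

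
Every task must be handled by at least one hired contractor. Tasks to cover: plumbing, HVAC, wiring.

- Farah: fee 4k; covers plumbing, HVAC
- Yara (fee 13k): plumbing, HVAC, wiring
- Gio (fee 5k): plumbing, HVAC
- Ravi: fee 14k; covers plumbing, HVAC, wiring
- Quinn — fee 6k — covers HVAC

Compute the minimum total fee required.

13

This is an integer covering problem.
The greedy cost-per-new-task heuristic would pick Farah and Yara for 17, but a cheaper cover exists.
Yara alone covers plumbing, HVAC, wiring — every task.
Total fee: 13.
No cover costs less than 13.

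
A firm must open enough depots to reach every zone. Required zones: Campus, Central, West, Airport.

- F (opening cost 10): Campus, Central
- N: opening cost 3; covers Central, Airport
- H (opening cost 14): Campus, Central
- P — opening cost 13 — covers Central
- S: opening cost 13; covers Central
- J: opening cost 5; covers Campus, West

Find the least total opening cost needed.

8

This is a weighted set-cover instance.
Choose N and J: together they cover Campus, Central, West, Airport — every zone.
Total opening cost: 3 + 5 = 8.
No cover costs less than 8.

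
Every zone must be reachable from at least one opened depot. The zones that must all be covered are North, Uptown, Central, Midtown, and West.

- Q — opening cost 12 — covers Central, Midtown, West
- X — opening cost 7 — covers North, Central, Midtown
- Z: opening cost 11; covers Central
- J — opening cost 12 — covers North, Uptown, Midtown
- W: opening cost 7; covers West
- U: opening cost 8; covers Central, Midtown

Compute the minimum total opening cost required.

24

Choose Q and J: together they cover North, Uptown, Central, Midtown, West — every zone.
Total opening cost: 12 + 12 = 24.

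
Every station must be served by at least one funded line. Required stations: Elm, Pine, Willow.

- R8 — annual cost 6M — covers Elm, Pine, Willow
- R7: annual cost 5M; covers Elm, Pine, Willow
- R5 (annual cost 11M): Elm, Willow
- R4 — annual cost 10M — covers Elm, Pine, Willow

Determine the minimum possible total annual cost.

R7 alone covers Elm, Pine, Willow — every station.
Total annual cost: 5.

5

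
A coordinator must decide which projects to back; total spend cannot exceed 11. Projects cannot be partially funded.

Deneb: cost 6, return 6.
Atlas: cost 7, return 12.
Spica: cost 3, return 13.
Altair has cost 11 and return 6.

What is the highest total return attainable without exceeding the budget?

25

Deneb + Spica: cost 6 + 3 = 9 ≤ 11, return 6 + 13 = 19.
Spica: cost 3 ≤ 11, return 13.
Atlas + Spica: cost 7 + 3 = 10 ≤ 11, return 12 + 13 = 25.
Best is Atlas and Spica with total return 25.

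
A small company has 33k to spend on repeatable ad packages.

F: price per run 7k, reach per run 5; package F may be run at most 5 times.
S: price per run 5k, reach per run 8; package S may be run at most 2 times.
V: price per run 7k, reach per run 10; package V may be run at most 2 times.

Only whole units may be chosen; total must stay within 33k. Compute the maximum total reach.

2×F, 1×S, and 2×V: price 33 ≤ 33, reach 2·5 + 1·8 + 2·10 = 38.
1×F, 2×S, and 2×V: price 31 ≤ 33, reach 1·5 + 2·8 + 2·10 = 41.
Best is 41.

41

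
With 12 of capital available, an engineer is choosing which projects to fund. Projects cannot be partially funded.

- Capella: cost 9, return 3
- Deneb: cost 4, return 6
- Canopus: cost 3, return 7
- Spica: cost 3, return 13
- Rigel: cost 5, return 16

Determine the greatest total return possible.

36

Treat it as a binary knapsack problem.
Take Canopus, Spica, and Rigel: cost 3 + 3 + 5 = 11 ≤ 12, return 7 + 13 + 16 = 36.
No other feasible combination does better.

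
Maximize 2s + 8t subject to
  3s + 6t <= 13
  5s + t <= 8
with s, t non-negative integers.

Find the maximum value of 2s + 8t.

The continuous relaxation peaks at (0, 2.17) with value 17.33; rounding to a feasible lattice point costs some objective.
(s,t)=(0,2): 3·0+6·2=12≤13, 5·0+1·2=2≤8, objective 16.
(s,t)=(1,1): 3·1+6·1=9≤13, 5·1+1·1=6≤8, objective 10.
Maximum is 16 at (s,t)=(0,2).

16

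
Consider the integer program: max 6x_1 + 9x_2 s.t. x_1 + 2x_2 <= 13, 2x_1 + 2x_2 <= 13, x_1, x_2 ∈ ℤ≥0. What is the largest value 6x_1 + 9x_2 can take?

54

(x_1,x_2)=(0,6) is feasible, giving 54.
(x_1,x_2)=(1,5) is feasible, giving 51.
(x_1,x_2)=(0,5) is feasible, giving 45.
No feasible integer point exceeds 54.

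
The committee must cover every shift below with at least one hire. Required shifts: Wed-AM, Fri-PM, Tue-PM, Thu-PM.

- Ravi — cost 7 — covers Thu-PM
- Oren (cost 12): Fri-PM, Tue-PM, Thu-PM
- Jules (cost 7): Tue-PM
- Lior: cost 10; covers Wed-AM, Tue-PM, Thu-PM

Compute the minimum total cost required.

Choose Oren and Lior: together they cover Wed-AM, Fri-PM, Tue-PM, Thu-PM — every shift.
Total cost: 12 + 10 = 22.
No cover costs less than 22.

22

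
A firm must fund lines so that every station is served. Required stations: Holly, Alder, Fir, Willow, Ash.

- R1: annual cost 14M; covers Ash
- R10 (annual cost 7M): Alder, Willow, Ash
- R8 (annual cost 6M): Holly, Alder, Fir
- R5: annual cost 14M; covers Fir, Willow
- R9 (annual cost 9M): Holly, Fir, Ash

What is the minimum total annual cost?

13

Choose R10 and R8: together they cover Holly, Alder, Fir, Willow, Ash — every station.
Total annual cost: 7 + 6 = 13.
No cover costs less than 13.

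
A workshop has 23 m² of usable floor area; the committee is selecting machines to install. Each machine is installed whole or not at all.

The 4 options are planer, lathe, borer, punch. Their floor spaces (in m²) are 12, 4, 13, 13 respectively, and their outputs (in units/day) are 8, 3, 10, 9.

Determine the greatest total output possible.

Allowing fractional choices, the relaxed optimum would be about 17.2, but machines are indivisible.
planer + lathe: floor space 12 + 4 = 16 ≤ 23, output 8 + 3 = 11.
lathe + borer: floor space 4 + 13 = 17 ≤ 23, output 3 + 10 = 13.
lathe + punch: floor space 4 + 13 = 17 ≤ 23, output 3 + 9 = 12.
Best is lathe and borer with total output 13.

13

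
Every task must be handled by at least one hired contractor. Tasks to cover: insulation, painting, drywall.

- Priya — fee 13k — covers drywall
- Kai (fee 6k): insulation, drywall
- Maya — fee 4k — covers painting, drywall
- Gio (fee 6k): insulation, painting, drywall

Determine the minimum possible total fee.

The greedy cost-per-new-task heuristic would pick Maya and Kai for 10, but a cheaper cover exists.
Gio alone covers insulation, painting, drywall — every task.
Total fee: 6.
No cover costs less than 6.

6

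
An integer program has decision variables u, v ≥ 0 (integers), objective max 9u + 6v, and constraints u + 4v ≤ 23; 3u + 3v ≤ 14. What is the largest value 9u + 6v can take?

The continuous relaxation peaks at (4.67, 0) with value 42.00; rounding to a feasible lattice point costs some objective.
(u,v)=(4,0): 1·4+4·0=4≤23, 3·4+3·0=12≤14, objective 36.
(u,v)=(3,1): 1·3+4·1=7≤23, 3·3+3·1=12≤14, objective 33.
(u,v)=(3,0): 1·3+4·0=3≤23, 3·3+3·0=9≤14, objective 27.
The best lattice point is (4,0), giving 36.

36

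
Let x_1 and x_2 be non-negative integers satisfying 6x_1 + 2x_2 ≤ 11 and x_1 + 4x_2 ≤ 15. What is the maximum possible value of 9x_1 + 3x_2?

15

(x_1,x_2)=(1,2) is feasible, giving 15.
(x_1,x_2)=(1,1) is feasible, giving 12.
(x_1,x_2)=(0,3) is feasible, giving 9.
(x_1,x_2)=(1,0) is feasible, giving 9.
Maximum is 15 at (x_1,x_2)=(1,2).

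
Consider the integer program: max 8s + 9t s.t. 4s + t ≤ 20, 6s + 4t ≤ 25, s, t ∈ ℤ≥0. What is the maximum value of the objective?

54

(s,t)=(0,6) is feasible, giving 54.
(s,t)=(0,5) is feasible, giving 45.
Maximum is 54 at (s,t)=(0,6).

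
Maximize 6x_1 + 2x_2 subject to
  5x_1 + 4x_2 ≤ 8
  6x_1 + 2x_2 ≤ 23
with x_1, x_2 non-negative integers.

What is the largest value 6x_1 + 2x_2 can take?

(x_1,x_2)=(1,0): 5·1+4·0=5≤8, 6·1+2·0=6≤23, objective 6.
(x_1,x_2)=(0,1): 5·0+4·1=4≤8, 6·0+2·1=2≤23, objective 2.
(x_1,x_2)=(0,0): 5·0+4·0=0≤8, 6·0+2·0=0≤23, objective 0.
No feasible integer point exceeds 6.

6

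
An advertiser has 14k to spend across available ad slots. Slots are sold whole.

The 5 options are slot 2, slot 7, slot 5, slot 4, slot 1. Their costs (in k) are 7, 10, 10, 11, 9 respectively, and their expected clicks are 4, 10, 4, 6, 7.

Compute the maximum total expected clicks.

Allowing fractional choices, the relaxed optimum would be about 13.1, but ad slots are indivisible.
slot 1: cost 9 ≤ 14, expected clicks 7.
slot 7: cost 10 ≤ 14, expected clicks 10.
slot 4: cost 11 ≤ 14, expected clicks 6.
Best is slot 7 with total expected clicks 10.

10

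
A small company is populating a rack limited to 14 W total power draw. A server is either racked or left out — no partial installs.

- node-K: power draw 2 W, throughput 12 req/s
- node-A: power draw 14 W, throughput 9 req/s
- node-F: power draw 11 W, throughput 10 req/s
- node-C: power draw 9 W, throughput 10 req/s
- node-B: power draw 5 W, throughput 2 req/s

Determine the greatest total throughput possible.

22

This is an integer program with binary decision variables.
node-K + node-C: power draw 2 + 9 = 11 ≤ 14, throughput 12 + 10 = 22.
node-K + node-F: power draw 2 + 11 = 13 ≤ 14, throughput 12 + 10 = 22.
The maximum throughput is 22; one optimal choice is node-K and node-C.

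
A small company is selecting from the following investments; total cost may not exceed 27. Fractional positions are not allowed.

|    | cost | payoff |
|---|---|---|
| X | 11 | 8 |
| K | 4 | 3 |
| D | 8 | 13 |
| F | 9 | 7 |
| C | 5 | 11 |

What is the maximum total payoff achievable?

Treat it as a binary knapsack problem.
Allowing fractional choices, the relaxed optimum would be about 34.7, but investments are indivisible.
X + D + C: cost 11 + 8 + 5 = 24 ≤ 27, payoff 8 + 13 + 11 = 32.
K + D + F + C: cost 4 + 8 + 9 + 5 = 26 ≤ 27, payoff 3 + 13 + 7 + 11 = 34.
Best is K, D, F, and C with total payoff 34.

34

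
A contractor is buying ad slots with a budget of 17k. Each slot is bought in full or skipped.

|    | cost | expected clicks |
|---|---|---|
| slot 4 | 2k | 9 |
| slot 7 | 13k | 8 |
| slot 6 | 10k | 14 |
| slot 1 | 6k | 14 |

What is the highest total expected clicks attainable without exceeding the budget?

28

Take slot 6 and slot 1: cost 10 + 6 = 16 ≤ 17, expected clicks 14 + 14 = 28.
No other feasible combination does better.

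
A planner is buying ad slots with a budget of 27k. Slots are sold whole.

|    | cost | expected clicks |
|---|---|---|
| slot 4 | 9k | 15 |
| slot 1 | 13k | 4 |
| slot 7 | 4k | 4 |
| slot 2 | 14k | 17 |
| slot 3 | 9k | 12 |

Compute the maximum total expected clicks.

36

slot 4 + slot 7 + slot 2: cost 9 + 4 + 14 = 27 ≤ 27, expected clicks 15 + 4 + 17 = 36.
slot 4 + slot 2: cost 9 + 14 = 23 ≤ 27, expected clicks 15 + 17 = 32.
slot 7 + slot 2 + slot 3: cost 4 + 14 + 9 = 27 ≤ 27, expected clicks 4 + 17 + 12 = 33.
Best is slot 4, slot 7, and slot 2 with total expected clicks 36.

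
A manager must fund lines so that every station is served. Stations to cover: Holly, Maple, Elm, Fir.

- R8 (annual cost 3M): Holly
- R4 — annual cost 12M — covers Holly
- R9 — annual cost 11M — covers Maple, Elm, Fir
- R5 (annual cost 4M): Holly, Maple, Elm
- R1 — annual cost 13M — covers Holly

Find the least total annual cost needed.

14

This is a weighted set-cover instance.
Choose R8 and R9: together they cover Holly, Maple, Elm, Fir — every station.
Total annual cost: 3 + 11 = 14.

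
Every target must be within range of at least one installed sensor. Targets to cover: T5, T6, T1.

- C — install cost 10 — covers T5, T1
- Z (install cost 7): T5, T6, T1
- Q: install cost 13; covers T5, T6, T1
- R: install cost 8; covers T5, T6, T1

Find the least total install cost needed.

7

This is a weighted set-cover instance.
Z alone covers T5, T6, T1 — every target.
Total install cost: 7.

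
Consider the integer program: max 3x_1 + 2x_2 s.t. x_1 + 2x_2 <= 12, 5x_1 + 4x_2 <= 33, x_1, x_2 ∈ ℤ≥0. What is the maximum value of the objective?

19

(x_1,x_2)=(5,2) is feasible, giving 19.
(x_1,x_2)=(4,3) is feasible, giving 18.
(x_1,x_2)=(6,0) is feasible, giving 18.
No feasible integer point exceeds 19.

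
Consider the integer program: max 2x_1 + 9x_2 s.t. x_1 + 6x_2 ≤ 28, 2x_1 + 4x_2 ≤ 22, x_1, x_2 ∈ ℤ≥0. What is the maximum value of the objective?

(x_1,x_2)=(3,4): 1·3+6·4=27≤28, 2·3+4·4=22≤22, objective 42.
(x_1,x_2)=(2,4): 1·2+6·4=26≤28, 2·2+4·4=20≤22, objective 40.
(x_1,x_2)=(1,4): 1·1+6·4=25≤28, 2·1+4·4=18≤22, objective 38.
The best lattice point is (3,4), giving 42.

42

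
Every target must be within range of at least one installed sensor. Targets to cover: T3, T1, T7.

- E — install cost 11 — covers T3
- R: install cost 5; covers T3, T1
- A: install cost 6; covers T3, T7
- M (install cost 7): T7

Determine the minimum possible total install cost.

This is a weighted set-cover instance.
Choose R and A: together they cover T3, T1, T7 — every target.
Total install cost: 5 + 6 = 11.

11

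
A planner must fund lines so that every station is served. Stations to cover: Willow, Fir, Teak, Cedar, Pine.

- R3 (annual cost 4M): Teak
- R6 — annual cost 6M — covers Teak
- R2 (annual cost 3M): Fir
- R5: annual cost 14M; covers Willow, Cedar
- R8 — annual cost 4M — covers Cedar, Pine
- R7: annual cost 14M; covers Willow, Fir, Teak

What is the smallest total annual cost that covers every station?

The greedy cost-per-new-station heuristic would pick R8, R2, R3, and R5 for 25, but a cheaper cover exists.
Choose R8 and R7: together they cover Willow, Fir, Teak, Cedar, Pine — every station.
Total annual cost: 4 + 14 = 18.
No cover costs less than 18.

18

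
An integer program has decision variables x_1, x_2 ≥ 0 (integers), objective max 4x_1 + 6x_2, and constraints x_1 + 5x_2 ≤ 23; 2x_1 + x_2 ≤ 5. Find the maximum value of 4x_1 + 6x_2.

(x_1,x_2)=(0,4): 1·0+5·4=20≤23, 2·0+1·4=4≤5, objective 24.
(x_1,x_2)=(1,3): 1·1+5·3=16≤23, 2·1+1·3=5≤5, objective 22.
(x_1,x_2)=(0,3): 1·0+5·3=15≤23, 2·0+1·3=3≤5, objective 18.
The best lattice point is (0,4), giving 24.

24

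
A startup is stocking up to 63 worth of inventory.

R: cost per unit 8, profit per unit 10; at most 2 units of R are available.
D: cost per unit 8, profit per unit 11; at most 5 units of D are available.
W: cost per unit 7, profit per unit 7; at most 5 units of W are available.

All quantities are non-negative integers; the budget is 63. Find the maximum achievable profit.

82

Take 2×R, 5×D, and 1×W: cost 63 ≤ 63, profit 2·10 + 5·11 + 1·7 = 82.
D has the best ratio (11/8) and is taken to its limit of 5; remaining capacity is filled optimally with the others.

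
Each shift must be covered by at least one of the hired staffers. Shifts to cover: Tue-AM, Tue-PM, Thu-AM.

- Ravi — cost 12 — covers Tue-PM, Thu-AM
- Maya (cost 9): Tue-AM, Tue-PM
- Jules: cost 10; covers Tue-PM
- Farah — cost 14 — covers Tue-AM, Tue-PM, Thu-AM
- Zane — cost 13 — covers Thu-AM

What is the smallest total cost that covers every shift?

This is a weighted set-cover instance.
The greedy cost-per-new-shift heuristic would pick Maya and Ravi for 21, but a cheaper cover exists.
Farah alone covers Tue-AM, Tue-PM, Thu-AM — every shift.
Total cost: 14.
No cover costs less than 14.

14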